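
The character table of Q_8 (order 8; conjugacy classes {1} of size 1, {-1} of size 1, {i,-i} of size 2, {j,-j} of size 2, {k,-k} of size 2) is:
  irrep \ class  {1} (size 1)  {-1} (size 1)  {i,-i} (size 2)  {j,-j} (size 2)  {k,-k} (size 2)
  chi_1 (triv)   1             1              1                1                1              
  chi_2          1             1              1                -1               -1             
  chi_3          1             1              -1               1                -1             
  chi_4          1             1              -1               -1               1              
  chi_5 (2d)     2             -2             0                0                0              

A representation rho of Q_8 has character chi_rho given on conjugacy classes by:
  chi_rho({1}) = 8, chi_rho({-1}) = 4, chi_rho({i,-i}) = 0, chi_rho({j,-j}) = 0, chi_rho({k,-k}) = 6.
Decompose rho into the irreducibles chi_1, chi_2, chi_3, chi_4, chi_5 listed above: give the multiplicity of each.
Multiplicities: chi_1: 3, chi_2: 0, chi_3: 0, chi_4: 3, chi_5: 1.

Justification: Use <chi_rho, chi> = (1/|G|) sum_C |C| * chi_rho(C) * conj(chi(C)) with |G| = 8 for each irreducible chi in the table:
  <chi_rho, chi_1> = (1/8)[1*(8)*conj(1) + 1*(4)*conj(1) + 2*(0)*conj(1) + 2*(0)*conj(1) + 2*(6)*conj(1)]
      = (1/8)[(8) + (4) + (0) + (0) + (12)] = 24/8 = 3
  <chi_rho, chi_2> = (1/8)[1*(8)*conj(1) + 1*(4)*conj(1) + 2*(0)*conj(1) + 2*(0)*conj(-1) + 2*(6)*conj(-1)]
      = (1/8)[(8) + (4) + (0) + (0) + (-12)] = 0/8 = 0
  <chi_rho, chi_3> = (1/8)[1*(8)*conj(1) + 1*(4)*conj(1) + 2*(0)*conj(-1) + 2*(0)*conj(1) + 2*(6)*conj(-1)]
      = (1/8)[(8) + (4) + (0) + (0) + (-12)] = 0/8 = 0
  <chi_rho, chi_4> = (1/8)[1*(8)*conj(1) + 1*(4)*conj(1) + 2*(0)*conj(-1) + 2*(0)*conj(-1) + 2*(6)*conj(1)]
      = (1/8)[(8) + (4) + (0) + (0) + (12)] = 24/8 = 3
  <chi_rho, chi_5> = (1/8)[1*(8)*conj(2) + 1*(4)*conj(-2) + 2*(0)*conj(0) + 2*(0)*conj(0) + 2*(6)*conj(0)]
      = (1/8)[(16) + (-8) + (0) + (0) + (0)] = 8/8 = 1
Dimension check: dim(rho) = sum (mult * dim) = 3*1 + 0*1 + 0*1 + 3*1 + 1*2 = 8 = chi_rho(e) = 8.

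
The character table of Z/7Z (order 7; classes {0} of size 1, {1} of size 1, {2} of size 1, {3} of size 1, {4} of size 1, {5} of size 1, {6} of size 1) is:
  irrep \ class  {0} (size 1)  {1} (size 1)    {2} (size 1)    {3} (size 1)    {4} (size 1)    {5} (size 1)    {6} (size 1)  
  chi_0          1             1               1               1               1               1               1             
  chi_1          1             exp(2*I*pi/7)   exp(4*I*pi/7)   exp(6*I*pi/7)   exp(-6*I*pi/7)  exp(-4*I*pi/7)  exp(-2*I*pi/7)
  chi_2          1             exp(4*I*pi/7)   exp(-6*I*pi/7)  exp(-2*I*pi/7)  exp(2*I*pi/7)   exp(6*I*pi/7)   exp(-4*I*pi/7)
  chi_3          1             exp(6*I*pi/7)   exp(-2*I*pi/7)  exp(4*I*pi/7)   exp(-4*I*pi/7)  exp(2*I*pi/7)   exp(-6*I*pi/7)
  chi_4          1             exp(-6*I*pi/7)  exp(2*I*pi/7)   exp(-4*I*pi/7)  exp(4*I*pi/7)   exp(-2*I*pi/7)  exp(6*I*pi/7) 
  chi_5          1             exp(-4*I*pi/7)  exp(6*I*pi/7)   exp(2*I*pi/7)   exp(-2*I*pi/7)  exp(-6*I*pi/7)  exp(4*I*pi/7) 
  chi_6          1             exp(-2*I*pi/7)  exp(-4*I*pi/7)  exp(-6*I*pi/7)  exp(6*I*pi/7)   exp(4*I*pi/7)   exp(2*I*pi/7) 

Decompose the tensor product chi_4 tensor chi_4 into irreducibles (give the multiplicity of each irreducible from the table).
chi_4 tensor chi_4 = chi_1 (all other irreducibles have multiplicity 0).

Reasoning: The character of a tensor product is the pointwise product (chi_4 * chi_4)(C) = chi_4(C) * chi_4(C):
  {0}: (1)*(1), {1}: (exp(-6*I*pi/7))*(exp(-6*I*pi/7)), {2}: (exp(2*I*pi/7))*(exp(2*I*pi/7)), {3}: (exp(-4*I*pi/7))*(exp(-4*I*pi/7)), {4}: (exp(4*I*pi/7))*(exp(4*I*pi/7)), {5}: (exp(-2*I*pi/7))*(exp(-2*I*pi/7)), {6}: (exp(6*I*pi/7))*(exp(6*I*pi/7))
so (chi_4 * chi_4) takes values
  {0} -> 1, {1} -> exp(2*I*pi/7), {2} -> exp(4*I*pi/7), {3} -> exp(6*I*pi/7), {4} -> exp(-6*I*pi/7), {5} -> exp(-4*I*pi/7), {6} -> exp(-2*I*pi/7).
Now take the inner product of this character with each irreducible chi from the table, <chi_4*chi_4, chi> = (1/7) sum_C |C| (chi_4*chi_4)(C) conj(chi(C)):
  <chi_4*chi_4, chi_0> = (1/7)[1*(1)*conj(1) + 1*(exp(2*I*pi/7))*conj(1) + 1*(exp(4*I*pi/7))*conj(1) + 1*(exp(6*I*pi/7))*conj(1) + 1*(exp(-6*I*pi/7))*conj(1) + 1*(exp(-4*I*pi/7))*conj(1) + 1*(exp(-2*I*pi/7))*conj(1)]
      = (1/7)[(1) + (exp(2*I*pi/7)) + (exp(4*I*pi/7)) + (exp(6*I*pi/7)) + (exp(-6*I*pi/7)) + (exp(-4*I*pi/7)) + (exp(-2*I*pi/7))] = 0/7 = 0
  <chi_4*chi_4, chi_1> = (1/7)[1*(1)*conj(1) + 1*(exp(2*I*pi/7))*conj(exp(2*I*pi/7)) + 1*(exp(4*I*pi/7))*conj(exp(4*I*pi/7)) + 1*(exp(6*I*pi/7))*conj(exp(6*I*pi/7)) + 1*(exp(-6*I*pi/7))*conj(exp(-6*I*pi/7)) + 1*(exp(-4*I*pi/7))*conj(exp(-4*I*pi/7)) + 1*(exp(-2*I*pi/7))*conj(exp(-2*I*pi/7))]
      = (1/7)[(1) + (1) + (1) + (1) + (1) + (1) + (1)] = 7/7 = 1
  <chi_4*chi_4, chi_2> = (1/7)[1*(1)*conj(1) + 1*(exp(2*I*pi/7))*conj(exp(4*I*pi/7)) + 1*(exp(4*I*pi/7))*conj(exp(-6*I*pi/7)) + 1*(exp(6*I*pi/7))*conj(exp(-2*I*pi/7)) + 1*(exp(-6*I*pi/7))*conj(exp(2*I*pi/7)) + 1*(exp(-4*I*pi/7))*conj(exp(6*I*pi/7)) + 1*(exp(-2*I*pi/7))*conj(exp(-4*I*pi/7))]
      = (1/7)[(1) + (exp(-2*I*pi/7)) + (exp(-4*I*pi/7)) + (exp(-6*I*pi/7)) + (exp(6*I*pi/7)) + (exp(4*I*pi/7)) + (exp(2*I*pi/7))] = 0/7 = 0
  <chi_4*chi_4, chi_3> = (1/7)[1*(1)*conj(1) + 1*(exp(2*I*pi/7))*conj(exp(6*I*pi/7)) + 1*(exp(4*I*pi/7))*conj(exp(-2*I*pi/7)) + 1*(exp(6*I*pi/7))*conj(exp(4*I*pi/7)) + 1*(exp(-6*I*pi/7))*conj(exp(-4*I*pi/7)) + 1*(exp(-4*I*pi/7))*conj(exp(2*I*pi/7)) + 1*(exp(-2*I*pi/7))*conj(exp(-6*I*pi/7))]
      = (1/7)[(1) + (exp(-4*I*pi/7)) + (exp(6*I*pi/7)) + (exp(2*I*pi/7)) + (exp(-2*I*pi/7)) + (exp(-6*I*pi/7)) + (exp(4*I*pi/7))] = 0/7 = 0
  <chi_4*chi_4, chi_4> = (1/7)[1*(1)*conj(1) + 1*(exp(2*I*pi/7))*conj(exp(-6*I*pi/7)) + 1*(exp(4*I*pi/7))*conj(exp(2*I*pi/7)) + 1*(exp(6*I*pi/7))*conj(exp(-4*I*pi/7)) + 1*(exp(-6*I*pi/7))*conj(exp(4*I*pi/7)) + 1*(exp(-4*I*pi/7))*conj(exp(-2*I*pi/7)) + 1*(exp(-2*I*pi/7))*conj(exp(6*I*pi/7))]
      = (1/7)[(1) + (exp(-6*I*pi/7)) + (exp(2*I*pi/7)) + (exp(-4*I*pi/7)) + (exp(4*I*pi/7)) + (exp(-2*I*pi/7)) + (exp(6*I*pi/7))] = 0/7 = 0
  <chi_4*chi_4, chi_5> = (1/7)[1*(1)*conj(1) + 1*(exp(2*I*pi/7))*conj(exp(-4*I*pi/7)) + 1*(exp(4*I*pi/7))*conj(exp(6*I*pi/7)) + 1*(exp(6*I*pi/7))*conj(exp(2*I*pi/7)) + 1*(exp(-6*I*pi/7))*conj(exp(-2*I*pi/7)) + 1*(exp(-4*I*pi/7))*conj(exp(-6*I*pi/7)) + 1*(exp(-2*I*pi/7))*conj(exp(4*I*pi/7))]
      = (1/7)[(1) + (exp(6*I*pi/7)) + (exp(-2*I*pi/7)) + (exp(4*I*pi/7)) + (exp(-4*I*pi/7)) + (exp(2*I*pi/7)) + (exp(-6*I*pi/7))] = 0/7 = 0
  <chi_4*chi_4, chi_6> = (1/7)[1*(1)*conj(1) + 1*(exp(2*I*pi/7))*conj(exp(-2*I*pi/7)) + 1*(exp(4*I*pi/7))*conj(exp(-4*I*pi/7)) + 1*(exp(6*I*pi/7))*conj(exp(-6*I*pi/7)) + 1*(exp(-6*I*pi/7))*conj(exp(6*I*pi/7)) + 1*(exp(-4*I*pi/7))*conj(exp(4*I*pi/7)) + 1*(exp(-2*I*pi/7))*conj(exp(2*I*pi/7))]
      = (1/7)[(1) + (exp(4*I*pi/7)) + (exp(-6*I*pi/7)) + (exp(-2*I*pi/7)) + (exp(2*I*pi/7)) + (exp(6*I*pi/7)) + (exp(-4*I*pi/7))] = 0/7 = 0
(Exp terms are combined using exp(i*s)*conj(exp(i*t)) = exp(i*(s-t)), and sums of them are collapsed using the identity that for every m > 1 the m distinct m-th roots of unity sum to 0, e.g. 1 + exp(2*I*pi/3) + exp(-2*I*pi/3) = 0.)
Hence the multiplicities are chi_1: 1. Dimension check: dim(chi_4)*dim(chi_4) = 1*1 = 1 and sum (mult * dim) = 1*1 = 1.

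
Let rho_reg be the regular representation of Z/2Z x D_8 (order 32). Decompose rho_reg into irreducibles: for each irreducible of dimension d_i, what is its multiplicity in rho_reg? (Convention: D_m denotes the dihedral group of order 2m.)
Each irreducible V_i of dimension d_i appears with multiplicity d_i, i.e. rho_reg = (direct sum over all irreducibles V_i) d_i V_i. The irreducible dimensions for Z/2Z x D_8 are 1, 1, 1, 1, 1, 1, 1, 1, 2, 2, 2, 2, 2, 2: 8 irreducibles of dimension 1, each with multiplicity 1; 6 irreducibles of dimension 2, each with multiplicity 2. Total dimension 8*1*1 + 6*2*2 = 32 = |G|.

Explanation: General theorem: in the regular representation of a finite group G, each irreducible appears with multiplicity equal to its dimension. Check: dim(rho_reg) = sum d_i^2 = 1 + 1 + 1 + 1 + 1 + 1 + 1 + 1 + 4 + 4 + 4 + 4 + 4 + 4 = 32 = |G|.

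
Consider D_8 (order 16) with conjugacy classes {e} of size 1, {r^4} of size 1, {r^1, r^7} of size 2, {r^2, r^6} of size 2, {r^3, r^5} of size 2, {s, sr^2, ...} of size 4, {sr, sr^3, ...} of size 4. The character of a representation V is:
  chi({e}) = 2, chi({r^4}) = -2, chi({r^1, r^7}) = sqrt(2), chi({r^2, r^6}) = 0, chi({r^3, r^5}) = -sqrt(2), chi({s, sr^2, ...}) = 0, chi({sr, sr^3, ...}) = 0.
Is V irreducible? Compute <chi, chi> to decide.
Irreducible: <chi, chi> = 1.

Working: <chi, chi> = (1/|G|) sum_C |C| * |chi(C)|^2 = (1/16)[1*|2|^2 + 1*|-2|^2 + 2*|sqrt(2)|^2 + 2*|0|^2 + 2*|-sqrt(2)|^2 + 4*|0|^2 + 4*|0|^2]
  = (1/16)[(4) + (4) + (4) + (0) + (4) + (0) + (0)] = 16/16 = 1.
A character is irreducible iff <chi, chi> = 1, so this representation is irreducible.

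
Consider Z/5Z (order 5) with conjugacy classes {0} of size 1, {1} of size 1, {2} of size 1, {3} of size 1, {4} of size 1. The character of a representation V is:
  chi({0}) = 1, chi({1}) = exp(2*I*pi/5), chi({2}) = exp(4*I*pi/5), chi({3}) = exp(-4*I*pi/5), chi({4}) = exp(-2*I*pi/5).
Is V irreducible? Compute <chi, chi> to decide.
Irreducible: <chi, chi> = 1.

Explanation: <chi, chi> = (1/|G|) sum_C |C| * |chi(C)|^2 = (1/5)[1*|1|^2 + 1*|exp(2*I*pi/5)|^2 + 1*|exp(4*I*pi/5)|^2 + 1*|exp(-4*I*pi/5)|^2 + 1*|exp(-2*I*pi/5)|^2]
  = (1/5)[(1) + (1) + (1) + (1) + (1)] = 5/5 = 1.
(Exp terms are combined using exp(i*s)*conj(exp(i*t)) = exp(i*(s-t)), and sums of them are collapsed using the identity that for every m > 1 the m distinct m-th roots of unity sum to 0, e.g. 1 + exp(2*I*pi/3) + exp(-2*I*pi/3) = 0.)
A character is irreducible iff <chi, chi> = 1, so this representation is irreducible.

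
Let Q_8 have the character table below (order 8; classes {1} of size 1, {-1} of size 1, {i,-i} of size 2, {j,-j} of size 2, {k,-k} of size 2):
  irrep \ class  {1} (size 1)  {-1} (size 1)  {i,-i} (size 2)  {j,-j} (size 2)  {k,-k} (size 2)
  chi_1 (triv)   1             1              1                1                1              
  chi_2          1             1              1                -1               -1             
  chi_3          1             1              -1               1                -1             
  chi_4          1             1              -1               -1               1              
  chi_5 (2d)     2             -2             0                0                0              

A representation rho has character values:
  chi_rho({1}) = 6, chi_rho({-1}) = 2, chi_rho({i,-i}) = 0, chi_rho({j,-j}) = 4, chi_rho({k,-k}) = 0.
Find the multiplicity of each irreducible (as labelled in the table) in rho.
Multiplicities: chi_1: 2, chi_2: 0, chi_3: 2, chi_4: 0, chi_5: 1.

Derivation: Use <chi_rho, chi> = (1/|G|) sum_C |C| * chi_rho(C) * conj(chi(C)) with |G| = 8 for each irreducible chi in the table:
  <chi_rho, chi_1> = (1/8)[1*(6)*conj(1) + 1*(2)*conj(1) + 2*(0)*conj(1) + 2*(4)*conj(1) + 2*(0)*conj(1)]
      = (1/8)[(6) + (2) + (0) + (8) + (0)] = 16/8 = 2
  <chi_rho, chi_2> = (1/8)[1*(6)*conj(1) + 1*(2)*conj(1) + 2*(0)*conj(1) + 2*(4)*conj(-1) + 2*(0)*conj(-1)]
      = (1/8)[(6) + (2) + (0) + (-8) + (0)] = 0/8 = 0
  <chi_rho, chi_3> = (1/8)[1*(6)*conj(1) + 1*(2)*conj(1) + 2*(0)*conj(-1) + 2*(4)*conj(1) + 2*(0)*conj(-1)]
      = (1/8)[(6) + (2) + (0) + (8) + (0)] = 16/8 = 2
  <chi_rho, chi_4> = (1/8)[1*(6)*conj(1) + 1*(2)*conj(1) + 2*(0)*conj(-1) + 2*(4)*conj(-1) + 2*(0)*conj(1)]
      = (1/8)[(6) + (2) + (0) + (-8) + (0)] = 0/8 = 0
  <chi_rho, chi_5> = (1/8)[1*(6)*conj(2) + 1*(2)*conj(-2) + 2*(0)*conj(0) + 2*(4)*conj(0) + 2*(0)*conj(0)]
      = (1/8)[(12) + (-4) + (0) + (0) + (0)] = 8/8 = 1
Dimension check: dim(rho) = sum (mult * dim) = 2*1 + 0*1 + 2*1 + 0*1 + 1*2 = 6 = chi_rho(e) = 6.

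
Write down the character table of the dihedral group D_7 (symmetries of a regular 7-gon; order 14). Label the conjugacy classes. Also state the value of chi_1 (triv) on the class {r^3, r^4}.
Conjugacy classes: {e} of size 1, {r^1, r^6} of size 2, {r^2, r^5} of size 2, {r^3, r^4} of size 2, {s, sr, ..., sr^6} of size 7.
Character table:
  irrep \ class              {e} (size 1)  {r^1, r^6} (size 2)  {r^2, r^5} (size 2)  {r^3, r^4} (size 2)  {s, sr, ..., sr^6} (size 7)
  chi_1 (triv)               1             1                    1                    1                    1                          
  chi_2 (sign: r->1, s->-1)  1             1                    1                    1                    -1                         
  chi_3 (2d, j=1)            2             2*cos(2*pi/7)        -2*cos(3*pi/7)       -2*cos(pi/7)         0                          
  chi_4 (2d, j=2)            2             -2*cos(3*pi/7)       -2*cos(pi/7)         2*cos(2*pi/7)        0                          
  chi_5 (2d, j=3)            2             -2*cos(pi/7)         2*cos(2*pi/7)        -2*cos(3*pi/7)       0                          

Spot check: chi_1 (triv) on {r^3, r^4} = 1.

Argument: D_7 has order 2*7 = 14 with 5 conjugacy classes, hence 5 irreducibles. Sum of squared dims 1 + 1 + 4 + 4 + 4 = 14 = |G|. Linear characters come from the abelianisation; the 2-dimensional irreps have character r^k -> 2*cos(2*pi*j*k/7), reflections -> 0.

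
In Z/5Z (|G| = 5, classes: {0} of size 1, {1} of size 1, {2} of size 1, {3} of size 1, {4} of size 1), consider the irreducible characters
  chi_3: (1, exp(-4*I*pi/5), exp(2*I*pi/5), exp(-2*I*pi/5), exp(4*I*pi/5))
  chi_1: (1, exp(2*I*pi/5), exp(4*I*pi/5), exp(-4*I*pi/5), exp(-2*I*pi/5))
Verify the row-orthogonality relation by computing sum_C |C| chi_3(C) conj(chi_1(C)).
Sum = 0; so <chi_3, chi_1> = 0 (distinct irreducibles are orthogonal).

Argument: Compute term by term over conjugacy classes (|C| * chi_3(C) * conj(chi_1(C))):
  1*(1)*conj(1) + 1*(exp(-4*I*pi/5))*conj(exp(2*I*pi/5)) + 1*(exp(2*I*pi/5))*conj(exp(4*I*pi/5)) + 1*(exp(-2*I*pi/5))*conj(exp(-4*I*pi/5)) + 1*(exp(4*I*pi/5))*conj(exp(-2*I*pi/5))
  = (1) + (exp(4*I*pi/5)) + (exp(-2*I*pi/5)) + (exp(2*I*pi/5)) + (exp(-4*I*pi/5))
  = 0.
(Exp terms are combined using exp(i*s)*conj(exp(i*t)) = exp(i*(s-t)), and sums of them are collapsed using the identity that for every m > 1 the m distinct m-th roots of unity sum to 0, e.g. 1 + exp(2*I*pi/3) + exp(-2*I*pi/3) = 0.)
Dividing by |G| = 5 gives 0/5 = 0, matching the row-orthogonality relation <chi_3, chi_1> = [chi_3 = chi_1].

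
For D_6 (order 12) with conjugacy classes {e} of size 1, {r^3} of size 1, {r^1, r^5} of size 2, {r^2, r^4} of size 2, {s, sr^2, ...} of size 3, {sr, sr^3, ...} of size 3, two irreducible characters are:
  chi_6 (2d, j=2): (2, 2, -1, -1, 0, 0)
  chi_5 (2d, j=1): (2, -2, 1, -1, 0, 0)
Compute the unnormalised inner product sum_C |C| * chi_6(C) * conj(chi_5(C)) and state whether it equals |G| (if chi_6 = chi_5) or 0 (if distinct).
Sum = 0; so <chi_6, chi_5> = 0 (distinct irreducibles are orthogonal).

Justification: Compute term by term over conjugacy classes (|C| * chi_6(C) * conj(chi_5(C))):
  1*(2)*conj(2) + 1*(2)*conj(-2) + 2*(-1)*conj(1) + 2*(-1)*conj(-1) + 3*(0)*conj(0) + 3*(0)*conj(0)
  = (4) + (-4) + (-2) + (2) + (0) + (0)
  = 0.
Dividing by |G| = 12 gives 0/12 = 0, matching the row-orthogonality relation <chi_6, chi_5> = [chi_6 = chi_5].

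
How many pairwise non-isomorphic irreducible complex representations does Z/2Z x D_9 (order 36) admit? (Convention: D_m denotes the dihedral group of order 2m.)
12

Argument: The number of irreducible complex representations of a finite group equals its number of conjugacy classes. For a direct product, #classes(G x H) = #classes(G) * #classes(H). Z/2Z has 2 classes (abelian), D_9 has 6 classes, so 2 * 6 = 12, so Z/2Z x D_9 (order 36) has exactly 12 irreducible complex representations.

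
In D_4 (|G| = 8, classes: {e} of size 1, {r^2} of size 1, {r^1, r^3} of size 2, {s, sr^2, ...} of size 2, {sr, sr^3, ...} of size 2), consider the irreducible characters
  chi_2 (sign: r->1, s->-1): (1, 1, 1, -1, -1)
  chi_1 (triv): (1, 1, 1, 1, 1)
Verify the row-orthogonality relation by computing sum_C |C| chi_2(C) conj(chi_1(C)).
Sum = 0; so <chi_2, chi_1> = 0 (distinct irreducibles are orthogonal).

Reasoning: Compute term by term over conjugacy classes (|C| * chi_2(C) * conj(chi_1(C))):
  1*(1)*conj(1) + 1*(1)*conj(1) + 2*(1)*conj(1) + 2*(-1)*conj(1) + 2*(-1)*conj(1)
  = (1) + (1) + (2) + (-2) + (-2)
  = 0.
Dividing by |G| = 8 gives 0/8 = 0, matching the row-orthogonality relation <chi_2, chi_1> = [chi_2 = chi_1].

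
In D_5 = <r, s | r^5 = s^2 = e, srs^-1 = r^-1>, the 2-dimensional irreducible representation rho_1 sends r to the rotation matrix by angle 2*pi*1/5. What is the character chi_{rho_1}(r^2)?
chi_{rho_1}(r^2) = 2*cos(2*pi*1*2/5) = -sqrt(5)/2 - 1/2

Why: rho_1(r^2) is rotation by angle 2*pi*1*2/5, whose trace is 2*cos(2*pi*1*2/5) = -sqrt(5)/2 - 1/2.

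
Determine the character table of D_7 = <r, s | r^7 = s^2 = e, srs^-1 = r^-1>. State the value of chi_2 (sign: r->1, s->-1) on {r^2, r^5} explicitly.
Conjugacy classes: {e} of size 1, {r^1, r^6} of size 2, {r^2, r^5} of size 2, {r^3, r^4} of size 2, {s, sr, ..., sr^6} of size 7.
Character table:
  irrep \ class              {e} (size 1)  {r^1, r^6} (size 2)  {r^2, r^5} (size 2)  {r^3, r^4} (size 2)  {s, sr, ..., sr^6} (size 7)
  chi_1 (triv)               1             1                    1                    1                    1                          
  chi_2 (sign: r->1, s->-1)  1             1                    1                    1                    -1                         
  chi_3 (2d, j=1)            2             2*cos(2*pi/7)        -2*cos(3*pi/7)       -2*cos(pi/7)         0                          
  chi_4 (2d, j=2)            2             -2*cos(3*pi/7)       -2*cos(pi/7)         2*cos(2*pi/7)        0                          
  chi_5 (2d, j=3)            2             -2*cos(pi/7)         2*cos(2*pi/7)        -2*cos(3*pi/7)       0                          

Spot check: chi_2 (sign: r->1, s->-1) on {r^2, r^5} = 1.

Details: D_7 has order 2*7 = 14 with 5 conjugacy classes, hence 5 irreducibles. Sum of squared dims 1 + 1 + 4 + 4 + 4 = 14 = |G|. Linear characters come from the abelianisation; the 2-dimensional irreps have character r^k -> 2*cos(2*pi*j*k/7), reflections -> 0.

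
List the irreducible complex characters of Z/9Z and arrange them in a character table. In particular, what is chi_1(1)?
Character table of Z/9Z (irreps indexed chi_0,...,chi_8 with chi_k(m) = zeta_9^(k*m), zeta_9 = exp(2*pi*i/9)):
  irrep \ class  {0} (size 1)  {1} (size 1)    {2} (size 1)    {3} (size 1)    {4} (size 1)    {5} (size 1)    {6} (size 1)    {7} (size 1)    {8} (size 1)  
  chi_0          1             1               1               1               1               1               1               1               1             
  chi_1          1             exp(2*I*pi/9)   exp(4*I*pi/9)   exp(2*I*pi/3)   exp(8*I*pi/9)   exp(-8*I*pi/9)  exp(-2*I*pi/3)  exp(-4*I*pi/9)  exp(-2*I*pi/9)
  chi_2          1             exp(4*I*pi/9)   exp(8*I*pi/9)   exp(-2*I*pi/3)  exp(-2*I*pi/9)  exp(2*I*pi/9)   exp(2*I*pi/3)   exp(-8*I*pi/9)  exp(-4*I*pi/9)
  chi_3          1             exp(2*I*pi/3)   exp(-2*I*pi/3)  1               exp(2*I*pi/3)   exp(-2*I*pi/3)  1               exp(2*I*pi/3)   exp(-2*I*pi/3)
  chi_4          1             exp(8*I*pi/9)   exp(-2*I*pi/9)  exp(2*I*pi/3)   exp(-4*I*pi/9)  exp(4*I*pi/9)   exp(-2*I*pi/3)  exp(2*I*pi/9)   exp(-8*I*pi/9)
  chi_5          1             exp(-8*I*pi/9)  exp(2*I*pi/9)   exp(-2*I*pi/3)  exp(4*I*pi/9)   exp(-4*I*pi/9)  exp(2*I*pi/3)   exp(-2*I*pi/9)  exp(8*I*pi/9) 
  chi_6          1             exp(-2*I*pi/3)  exp(2*I*pi/3)   1               exp(-2*I*pi/3)  exp(2*I*pi/3)   1               exp(-2*I*pi/3)  exp(2*I*pi/3) 
  chi_7          1             exp(-4*I*pi/9)  exp(-8*I*pi/9)  exp(2*I*pi/3)   exp(2*I*pi/9)   exp(-2*I*pi/9)  exp(-2*I*pi/3)  exp(8*I*pi/9)   exp(4*I*pi/9) 
  chi_8          1             exp(-2*I*pi/9)  exp(-4*I*pi/9)  exp(-2*I*pi/3)  exp(-8*I*pi/9)  exp(8*I*pi/9)   exp(2*I*pi/3)   exp(4*I*pi/9)   exp(2*I*pi/9) 

Spot check: chi_1(1) = zeta_9^(1*1) = zeta_9^1 = exp(2*I*pi/9).

Derivation: Z/9Z is abelian, so all 9 irreducible complex representations are 1-dimensional. They are given by chi_k(m) = zeta_9^(k*m) for k = 0,...,8. Row orthogonality: sum_m chi_k(m) conj(chi_l(m)) = 9 * [k = l].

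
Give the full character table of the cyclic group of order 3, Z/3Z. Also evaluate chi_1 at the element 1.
Character table of Z/3Z (irreps indexed chi_0,...,chi_2 with chi_k(m) = zeta_3^(k*m), zeta_3 = exp(2*pi*i/3)):
  irrep \ class  {0} (size 1)  {1} (size 1)    {2} (size 1)  
  chi_0          1             1               1             
  chi_1          1             exp(2*I*pi/3)   exp(-2*I*pi/3)
  chi_2          1             exp(-2*I*pi/3)  exp(2*I*pi/3) 

Spot check: chi_1(1) = zeta_3^(1*1) = zeta_3^1 = exp(2*I*pi/3).

Explanation: Z/3Z is abelian, so all 3 irreducible complex representations are 1-dimensional. They are given by chi_k(m) = zeta_3^(k*m) for k = 0,...,2. Row orthogonality: sum_m chi_k(m) conj(chi_l(m)) = 3 * [k = l].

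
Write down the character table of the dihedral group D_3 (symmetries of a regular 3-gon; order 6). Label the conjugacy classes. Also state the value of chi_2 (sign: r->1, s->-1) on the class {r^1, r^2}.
Conjugacy classes: {e} of size 1, {r^1, r^2} of size 2, {s, sr, ..., sr^2} of size 3.
Character table:
  irrep \ class              {e} (size 1)  {r^1, r^2} (size 2)  {s, sr, ..., sr^2} (size 3)
  chi_1 (triv)               1             1                    1                          
  chi_2 (sign: r->1, s->-1)  1             1                    -1                         
  chi_3 (2d, j=1)            2             -1                   0                          

Spot check: chi_2 (sign: r->1, s->-1) on {r^1, r^2} = 1.

Explanation: D_3 has order 2*3 = 6 with 3 conjugacy classes, hence 3 irreducibles. Sum of squared dims 1 + 1 + 4 = 6 = |G|. Linear characters come from the abelianisation; the 2-dimensional irreps have character r^k -> 2*cos(2*pi*j*k/3), reflections -> 0.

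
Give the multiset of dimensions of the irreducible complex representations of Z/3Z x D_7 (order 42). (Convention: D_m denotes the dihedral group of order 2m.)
Dimensions: 1, 1, 1, 1, 1, 1, 2, 2, 2, 2, 2, 2, 2, 2, 2

Justification: There are 15 irreducibles (= number of conjugacy classes). Their dimensions d_i satisfy sum d_i^2 = |G| = 42: 1 + 1 + 1 + 1 + 1 + 1 + 4 + 4 + 4 + 4 + 4 + 4 + 4 + 4 + 4 = 42. (For the product with Z/3Z: each of the 3 1-dim characters of Z/3Z tensors with each irrep of D_7, giving 3 copies of each D_7-dimension.)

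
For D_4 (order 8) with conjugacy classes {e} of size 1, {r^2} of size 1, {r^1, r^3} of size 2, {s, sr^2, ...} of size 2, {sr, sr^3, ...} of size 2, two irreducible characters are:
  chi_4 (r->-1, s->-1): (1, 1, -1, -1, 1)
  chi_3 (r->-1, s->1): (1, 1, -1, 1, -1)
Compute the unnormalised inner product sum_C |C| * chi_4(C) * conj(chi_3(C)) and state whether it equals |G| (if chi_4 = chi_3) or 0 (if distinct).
Sum = 0; so <chi_4, chi_3> = 0 (distinct irreducibles are orthogonal).

Proof sketch: Compute term by term over conjugacy classes (|C| * chi_4(C) * conj(chi_3(C))):
  1*(1)*conj(1) + 1*(1)*conj(1) + 2*(-1)*conj(-1) + 2*(-1)*conj(1) + 2*(1)*conj(-1)
  = (1) + (1) + (2) + (-2) + (-2)
  = 0.
Dividing by |G| = 8 gives 0/8 = 0, matching the row-orthogonality relation <chi_4, chi_3> = [chi_4 = chi_3].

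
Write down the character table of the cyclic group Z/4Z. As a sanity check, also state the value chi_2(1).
Character table of Z/4Z (irreps indexed chi_0,...,chi_3 with chi_k(m) = zeta_4^(k*m), zeta_4 = exp(2*pi*i/4)):
  irrep \ class  {0} (size 1)  {1} (size 1)  {2} (size 1)  {3} (size 1)
  chi_0          1             1             1             1           
  chi_1          1             I             -1            -I          
  chi_2          1             -1            1             -1          
  chi_3          1             -I            -1            I           

Spot check: chi_2(1) = zeta_4^(2*1) = zeta_4^2 = -1.

Proof sketch: Z/4Z is abelian, so all 4 irreducible complex representations are 1-dimensional. They are given by chi_k(m) = zeta_4^(k*m) for k = 0,...,3. Row orthogonality: sum_m chi_k(m) conj(chi_l(m)) = 4 * [k = l].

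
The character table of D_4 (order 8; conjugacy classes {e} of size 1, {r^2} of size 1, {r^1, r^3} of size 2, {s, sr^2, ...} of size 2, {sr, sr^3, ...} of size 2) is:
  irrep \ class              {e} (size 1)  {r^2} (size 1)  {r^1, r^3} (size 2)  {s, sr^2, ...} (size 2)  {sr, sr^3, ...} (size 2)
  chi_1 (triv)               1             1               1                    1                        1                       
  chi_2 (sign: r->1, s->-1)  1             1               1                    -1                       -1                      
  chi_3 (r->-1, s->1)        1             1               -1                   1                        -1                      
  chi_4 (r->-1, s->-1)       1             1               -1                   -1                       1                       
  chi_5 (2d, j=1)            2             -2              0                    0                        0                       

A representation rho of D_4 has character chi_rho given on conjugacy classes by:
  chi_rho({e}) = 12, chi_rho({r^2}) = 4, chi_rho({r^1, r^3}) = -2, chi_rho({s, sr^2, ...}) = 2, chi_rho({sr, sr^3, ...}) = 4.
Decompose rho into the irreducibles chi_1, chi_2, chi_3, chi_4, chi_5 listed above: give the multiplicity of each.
Multiplicities: chi_1: 3, chi_2: 0, chi_3: 2, chi_4: 3, chi_5: 2.

Argument: Use <chi_rho, chi> = (1/|G|) sum_C |C| * chi_rho(C) * conj(chi(C)) with |G| = 8 for each irreducible chi in the table:
  <chi_rho, chi_1> = (1/8)[1*(12)*conj(1) + 1*(4)*conj(1) + 2*(-2)*conj(1) + 2*(2)*conj(1) + 2*(4)*conj(1)]
      = (1/8)[(12) + (4) + (-4) + (4) + (8)] = 24/8 = 3
  <chi_rho, chi_2> = (1/8)[1*(12)*conj(1) + 1*(4)*conj(1) + 2*(-2)*conj(1) + 2*(2)*conj(-1) + 2*(4)*conj(-1)]
      = (1/8)[(12) + (4) + (-4) + (-4) + (-8)] = 0/8 = 0
  <chi_rho, chi_3> = (1/8)[1*(12)*conj(1) + 1*(4)*conj(1) + 2*(-2)*conj(-1) + 2*(2)*conj(1) + 2*(4)*conj(-1)]
      = (1/8)[(12) + (4) + (4) + (4) + (-8)] = 16/8 = 2
  <chi_rho, chi_4> = (1/8)[1*(12)*conj(1) + 1*(4)*conj(1) + 2*(-2)*conj(-1) + 2*(2)*conj(-1) + 2*(4)*conj(1)]
      = (1/8)[(12) + (4) + (4) + (-4) + (8)] = 24/8 = 3
  <chi_rho, chi_5> = (1/8)[1*(12)*conj(2) + 1*(4)*conj(-2) + 2*(-2)*conj(0) + 2*(2)*conj(0) + 2*(4)*conj(0)]
      = (1/8)[(24) + (-8) + (0) + (0) + (0)] = 16/8 = 2
Dimension check: dim(rho) = sum (mult * dim) = 3*1 + 0*1 + 2*1 + 3*1 + 2*2 = 12 = chi_rho(e) = 12.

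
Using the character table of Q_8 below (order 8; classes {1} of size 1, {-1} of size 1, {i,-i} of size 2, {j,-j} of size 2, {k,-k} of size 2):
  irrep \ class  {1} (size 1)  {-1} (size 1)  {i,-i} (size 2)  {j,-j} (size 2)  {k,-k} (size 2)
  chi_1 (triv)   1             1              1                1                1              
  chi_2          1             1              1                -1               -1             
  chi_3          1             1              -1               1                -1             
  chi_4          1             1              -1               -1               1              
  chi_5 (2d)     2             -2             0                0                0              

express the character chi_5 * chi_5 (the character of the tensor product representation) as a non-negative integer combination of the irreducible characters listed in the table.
chi_5 tensor chi_5 = chi_1 + chi_2 + chi_3 + chi_4 (all other irreducibles have multiplicity 0).

Reasoning: The character of a tensor product is the pointwise product (chi_5 * chi_5)(C) = chi_5(C) * chi_5(C):
  {1}: (2)*(2), {-1}: (-2)*(-2), {i,-i}: (0)*(0), {j,-j}: (0)*(0), {k,-k}: (0)*(0)
so (chi_5 * chi_5) takes values
  {1} -> 4, {-1} -> 4, {i,-i} -> 0, {j,-j} -> 0, {k,-k} -> 0.
Now take the inner product of this character with each irreducible chi from the table, <chi_5*chi_5, chi> = (1/8) sum_C |C| (chi_5*chi_5)(C) conj(chi(C)):
  <chi_5*chi_5, chi_1> = (1/8)[1*(4)*conj(1) + 1*(4)*conj(1) + 2*(0)*conj(1) + 2*(0)*conj(1) + 2*(0)*conj(1)]
      = (1/8)[(4) + (4) + (0) + (0) + (0)] = 8/8 = 1
  <chi_5*chi_5, chi_2> = (1/8)[1*(4)*conj(1) + 1*(4)*conj(1) + 2*(0)*conj(1) + 2*(0)*conj(-1) + 2*(0)*conj(-1)]
      = (1/8)[(4) + (4) + (0) + (0) + (0)] = 8/8 = 1
  <chi_5*chi_5, chi_3> = (1/8)[1*(4)*conj(1) + 1*(4)*conj(1) + 2*(0)*conj(-1) + 2*(0)*conj(1) + 2*(0)*conj(-1)]
      = (1/8)[(4) + (4) + (0) + (0) + (0)] = 8/8 = 1
  <chi_5*chi_5, chi_4> = (1/8)[1*(4)*conj(1) + 1*(4)*conj(1) + 2*(0)*conj(-1) + 2*(0)*conj(-1) + 2*(0)*conj(1)]
      = (1/8)[(4) + (4) + (0) + (0) + (0)] = 8/8 = 1
  <chi_5*chi_5, chi_5> = (1/8)[1*(4)*conj(2) + 1*(4)*conj(-2) + 2*(0)*conj(0) + 2*(0)*conj(0) + 2*(0)*conj(0)]
      = (1/8)[(8) + (-8) + (0) + (0) + (0)] = 0/8 = 0
Hence the multiplicities are chi_1: 1, chi_2: 1, chi_3: 1, chi_4: 1. Dimension check: dim(chi_5)*dim(chi_5) = 2*2 = 4 and sum (mult * dim) = 1*1 + 1*1 + 1*1 + 1*1 = 4.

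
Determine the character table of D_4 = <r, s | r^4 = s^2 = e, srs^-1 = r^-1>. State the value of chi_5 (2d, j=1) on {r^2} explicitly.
Conjugacy classes: {e} of size 1, {r^2} of size 1, {r^1, r^3} of size 2, {s, sr^2, ...} of size 2, {sr, sr^3, ...} of size 2.
Character table:
  irrep \ class              {e} (size 1)  {r^2} (size 1)  {r^1, r^3} (size 2)  {s, sr^2, ...} (size 2)  {sr, sr^3, ...} (size 2)
  chi_1 (triv)               1             1               1                    1                        1                       
  chi_2 (sign: r->1, s->-1)  1             1               1                    -1                       -1                      
  chi_3 (r->-1, s->1)        1             1               -1                   1                        -1                      
  chi_4 (r->-1, s->-1)       1             1               -1                   -1                       1                       
  chi_5 (2d, j=1)            2             -2              0                    0                        0                       

Spot check: chi_5 (2d, j=1) on {r^2} = -2.

Reasoning: D_4 has order 2*4 = 8 with 5 conjugacy classes, hence 5 irreducibles. Sum of squared dims 1 + 1 + 1 + 1 + 4 = 8 = |G|. Linear characters come from the abelianisation; the 2-dimensional irreps have character r^k -> 2*cos(2*pi*j*k/4), reflections -> 0.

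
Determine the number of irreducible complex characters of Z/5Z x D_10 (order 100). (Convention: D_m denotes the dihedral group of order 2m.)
40

Reasoning: The number of irreducible complex representations of a finite group equals its number of conjugacy classes. For a direct product, #classes(G x H) = #classes(G) * #classes(H). Z/5Z has 5 classes (abelian), D_10 has 8 classes, so 5 * 8 = 40, so Z/5Z x D_10 (order 100) has exactly 40 irreducible complex representations.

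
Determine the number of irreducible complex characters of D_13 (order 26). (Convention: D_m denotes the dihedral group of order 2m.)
8

Details: The number of irreducible complex representations of a finite group equals its number of conjugacy classes. D_13 has 8 conjugacy classes ((n+3)/2 for n odd), so D_13 (order 26) has exactly 8 irreducible complex representations.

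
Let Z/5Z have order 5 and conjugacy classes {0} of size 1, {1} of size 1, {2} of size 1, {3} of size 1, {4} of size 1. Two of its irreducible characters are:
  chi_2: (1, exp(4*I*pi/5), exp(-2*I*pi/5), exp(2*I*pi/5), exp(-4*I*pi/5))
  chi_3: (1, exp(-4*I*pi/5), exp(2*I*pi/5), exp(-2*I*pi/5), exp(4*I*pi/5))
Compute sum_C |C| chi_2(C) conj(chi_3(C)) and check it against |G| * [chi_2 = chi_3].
Sum = 0; so <chi_2, chi_3> = 0 (distinct irreducibles are orthogonal).

Explanation: Compute term by term over conjugacy classes (|C| * chi_2(C) * conj(chi_3(C))):
  1*(1)*conj(1) + 1*(exp(4*I*pi/5))*conj(exp(-4*I*pi/5)) + 1*(exp(-2*I*pi/5))*conj(exp(2*I*pi/5)) + 1*(exp(2*I*pi/5))*conj(exp(-2*I*pi/5)) + 1*(exp(-4*I*pi/5))*conj(exp(4*I*pi/5))
  = (1) + (exp(-2*I*pi/5)) + (exp(-4*I*pi/5)) + (exp(4*I*pi/5)) + (exp(2*I*pi/5))
  = 0.
(Exp terms are combined using exp(i*s)*conj(exp(i*t)) = exp(i*(s-t)), and sums of them are collapsed using the identity that for every m > 1 the m distinct m-th roots of unity sum to 0, e.g. 1 + exp(2*I*pi/3) + exp(-2*I*pi/3) = 0.)
Dividing by |G| = 5 gives 0/5 = 0, matching the row-orthogonality relation <chi_2, chi_3> = [chi_2 = chi_3].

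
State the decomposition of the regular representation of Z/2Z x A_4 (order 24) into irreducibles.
Each irreducible V_i of dimension d_i appears with multiplicity d_i, i.e. rho_reg = (direct sum over all irreducibles V_i) d_i V_i. The irreducible dimensions for Z/2Z x A_4 are 1, 1, 1, 1, 1, 1, 3, 3: 6 irreducibles of dimension 1, each with multiplicity 1; 2 irreducibles of dimension 3, each with multiplicity 3. Total dimension 6*1*1 + 2*3*3 = 24 = |G|.

Derivation: General theorem: in the regular representation of a finite group G, each irreducible appears with multiplicity equal to its dimension. Check: dim(rho_reg) = sum d_i^2 = 1 + 1 + 1 + 1 + 1 + 1 + 9 + 9 = 24 = |G|.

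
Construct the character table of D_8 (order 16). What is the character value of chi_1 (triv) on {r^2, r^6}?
Conjugacy classes: {e} of size 1, {r^4} of size 1, {r^1, r^7} of size 2, {r^2, r^6} of size 2, {r^3, r^5} of size 2, {s, sr^2, ...} of size 4, {sr, sr^3, ...} of size 4.
Character table:
  irrep \ class              {e} (size 1)  {r^4} (size 1)  {r^1, r^7} (size 2)  {r^2, r^6} (size 2)  {r^3, r^5} (size 2)  {s, sr^2, ...} (size 4)  {sr, sr^3, ...} (size 4)
  chi_1 (triv)               1             1               1                    1                    1                    1                        1                       
  chi_2 (sign: r->1, s->-1)  1             1               1                    1                    1                    -1                       -1                      
  chi_3 (r->-1, s->1)        1             1               -1                   1                    -1                   1                        -1                      
  chi_4 (r->-1, s->-1)       1             1               -1                   1                    -1                   -1                       1                       
  chi_5 (2d, j=1)            2             -2              sqrt(2)              0                    -sqrt(2)             0                        0                       
  chi_6 (2d, j=2)            2             2               0                    -2                   0                    0                        0                       
  chi_7 (2d, j=3)            2             -2              -sqrt(2)             0                    sqrt(2)              0                        0                       

Spot check: chi_1 (triv) on {r^2, r^6} = 1.

Details: D_8 has order 2*8 = 16 with 7 conjugacy classes, hence 7 irreducibles. Sum of squared dims 1 + 1 + 1 + 1 + 4 + 4 + 4 = 16 = |G|. Linear characters come from the abelianisation; the 2-dimensional irreps have character r^k -> 2*cos(2*pi*j*k/8), reflections -> 0.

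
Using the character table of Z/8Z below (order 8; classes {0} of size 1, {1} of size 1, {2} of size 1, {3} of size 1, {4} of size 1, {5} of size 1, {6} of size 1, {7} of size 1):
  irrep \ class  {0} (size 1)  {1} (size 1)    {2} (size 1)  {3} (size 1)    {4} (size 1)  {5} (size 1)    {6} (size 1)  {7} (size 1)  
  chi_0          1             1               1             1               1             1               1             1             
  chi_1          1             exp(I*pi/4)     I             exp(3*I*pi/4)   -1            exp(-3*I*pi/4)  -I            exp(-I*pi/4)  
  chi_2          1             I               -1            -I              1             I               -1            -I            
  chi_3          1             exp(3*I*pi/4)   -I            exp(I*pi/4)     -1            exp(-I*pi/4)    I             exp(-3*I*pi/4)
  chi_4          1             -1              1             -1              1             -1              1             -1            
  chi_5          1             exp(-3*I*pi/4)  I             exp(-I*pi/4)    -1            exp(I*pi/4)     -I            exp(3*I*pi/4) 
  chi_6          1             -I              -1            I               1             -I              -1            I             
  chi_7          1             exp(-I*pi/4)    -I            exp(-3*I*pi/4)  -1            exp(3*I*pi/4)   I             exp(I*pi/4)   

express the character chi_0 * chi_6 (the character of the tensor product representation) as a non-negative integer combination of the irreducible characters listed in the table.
chi_0 tensor chi_6 = chi_6 (all other irreducibles have multiplicity 0).

Explanation: The character of a tensor product is the pointwise product (chi_0 * chi_6)(C) = chi_0(C) * chi_6(C):
  {0}: (1)*(1), {1}: (1)*(-I), {2}: (1)*(-1), {3}: (1)*(I), {4}: (1)*(1), {5}: (1)*(-I), {6}: (1)*(-1), {7}: (1)*(I)
so (chi_0 * chi_6) takes values
  {0} -> 1, {1} -> -I, {2} -> -1, {3} -> I, {4} -> 1, {5} -> -I, {6} -> -1, {7} -> I.
Now take the inner product of this character with each irreducible chi from the table, <chi_0*chi_6, chi> = (1/8) sum_C |C| (chi_0*chi_6)(C) conj(chi(C)):
  <chi_0*chi_6, chi_0> = (1/8)[1*(1)*conj(1) + 1*(-I)*conj(1) + 1*(-1)*conj(1) + 1*(I)*conj(1) + 1*(1)*conj(1) + 1*(-I)*conj(1) + 1*(-1)*conj(1) + 1*(I)*conj(1)]
      = (1/8)[(1) + (-I) + (-1) + (I) + (1) + (-I) + (-1) + (I)] = 0/8 = 0
  <chi_0*chi_6, chi_1> = (1/8)[1*(1)*conj(1) + 1*(-I)*conj(exp(I*pi/4)) + 1*(-1)*conj(I) + 1*(I)*conj(exp(3*I*pi/4)) + 1*(1)*conj(-1) + 1*(-I)*conj(exp(-3*I*pi/4)) + 1*(-1)*conj(-I) + 1*(I)*conj(exp(-I*pi/4))]
      = (1/8)[(1) + (-exp(I*pi/4)) + (I) + (exp(-I*pi/4)) + (-1) + (-exp(-3*I*pi/4)) + (-I) + (exp(3*I*pi/4))] = 0/8 = 0
  <chi_0*chi_6, chi_2> = (1/8)[1*(1)*conj(1) + 1*(-I)*conj(I) + 1*(-1)*conj(-1) + 1*(I)*conj(-I) + 1*(1)*conj(1) + 1*(-I)*conj(I) + 1*(-1)*conj(-1) + 1*(I)*conj(-I)]
      = (1/8)[(1) + (-1) + (1) + (-1) + (1) + (-1) + (1) + (-1)] = 0/8 = 0
  <chi_0*chi_6, chi_3> = (1/8)[1*(1)*conj(1) + 1*(-I)*conj(exp(3*I*pi/4)) + 1*(-1)*conj(-I) + 1*(I)*conj(exp(I*pi/4)) + 1*(1)*conj(-1) + 1*(-I)*conj(exp(-I*pi/4)) + 1*(-1)*conj(I) + 1*(I)*conj(exp(-3*I*pi/4))]
      = (1/8)[(1) + (-exp(-I*pi/4)) + (-I) + (exp(I*pi/4)) + (-1) + (-exp(3*I*pi/4)) + (I) + (exp(-3*I*pi/4))] = 0/8 = 0
  <chi_0*chi_6, chi_4> = (1/8)[1*(1)*conj(1) + 1*(-I)*conj(-1) + 1*(-1)*conj(1) + 1*(I)*conj(-1) + 1*(1)*conj(1) + 1*(-I)*conj(-1) + 1*(-1)*conj(1) + 1*(I)*conj(-1)]
      = (1/8)[(1) + (I) + (-1) + (-I) + (1) + (I) + (-1) + (-I)] = 0/8 = 0
  <chi_0*chi_6, chi_5> = (1/8)[1*(1)*conj(1) + 1*(-I)*conj(exp(-3*I*pi/4)) + 1*(-1)*conj(I) + 1*(I)*conj(exp(-I*pi/4)) + 1*(1)*conj(-1) + 1*(-I)*conj(exp(I*pi/4)) + 1*(-1)*conj(-I) + 1*(I)*conj(exp(3*I*pi/4))]
      = (1/8)[(1) + (-exp(-3*I*pi/4)) + (I) + (exp(3*I*pi/4)) + (-1) + (-exp(I*pi/4)) + (-I) + (exp(-I*pi/4))] = 0/8 = 0
  <chi_0*chi_6, chi_6> = (1/8)[1*(1)*conj(1) + 1*(-I)*conj(-I) + 1*(-1)*conj(-1) + 1*(I)*conj(I) + 1*(1)*conj(1) + 1*(-I)*conj(-I) + 1*(-1)*conj(-1) + 1*(I)*conj(I)]
      = (1/8)[(1) + (1) + (1) + (1) + (1) + (1) + (1) + (1)] = 8/8 = 1
  <chi_0*chi_6, chi_7> = (1/8)[1*(1)*conj(1) + 1*(-I)*conj(exp(-I*pi/4)) + 1*(-1)*conj(-I) + 1*(I)*conj(exp(-3*I*pi/4)) + 1*(1)*conj(-1) + 1*(-I)*conj(exp(3*I*pi/4)) + 1*(-1)*conj(I) + 1*(I)*conj(exp(I*pi/4))]
      = (1/8)[(1) + (-exp(3*I*pi/4)) + (-I) + (exp(-3*I*pi/4)) + (-1) + (-exp(-I*pi/4)) + (I) + (exp(I*pi/4))] = 0/8 = 0
(Exp terms are combined using exp(i*s)*conj(exp(i*t)) = exp(i*(s-t)), and sums of them are collapsed using the identity that for every m > 1 the m distinct m-th roots of unity sum to 0, e.g. 1 + exp(2*I*pi/3) + exp(-2*I*pi/3) = 0.)
Hence the multiplicities are chi_6: 1. Dimension check: dim(chi_0)*dim(chi_6) = 1*1 = 1 and sum (mult * dim) = 1*1 = 1.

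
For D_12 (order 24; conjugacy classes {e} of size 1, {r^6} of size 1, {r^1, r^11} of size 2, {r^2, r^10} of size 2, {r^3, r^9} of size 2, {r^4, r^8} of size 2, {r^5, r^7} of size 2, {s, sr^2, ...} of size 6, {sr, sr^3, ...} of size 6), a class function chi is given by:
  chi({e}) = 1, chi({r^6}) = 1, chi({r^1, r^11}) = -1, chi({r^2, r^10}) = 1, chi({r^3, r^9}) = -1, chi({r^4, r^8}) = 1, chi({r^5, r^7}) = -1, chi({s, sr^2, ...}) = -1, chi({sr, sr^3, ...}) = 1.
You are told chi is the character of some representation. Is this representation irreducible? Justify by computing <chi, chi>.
Irreducible: <chi, chi> = 1.

Argument: <chi, chi> = (1/|G|) sum_C |C| * |chi(C)|^2 = (1/24)[1*|1|^2 + 1*|1|^2 + 2*|-1|^2 + 2*|1|^2 + 2*|-1|^2 + 2*|1|^2 + 2*|-1|^2 + 6*|-1|^2 + 6*|1|^2]
  = (1/24)[(1) + (1) + (2) + (2) + (2) + (2) + (2) + (6) + (6)] = 24/24 = 1.
A character is irreducible iff <chi, chi> = 1, so this representation is irreducible.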